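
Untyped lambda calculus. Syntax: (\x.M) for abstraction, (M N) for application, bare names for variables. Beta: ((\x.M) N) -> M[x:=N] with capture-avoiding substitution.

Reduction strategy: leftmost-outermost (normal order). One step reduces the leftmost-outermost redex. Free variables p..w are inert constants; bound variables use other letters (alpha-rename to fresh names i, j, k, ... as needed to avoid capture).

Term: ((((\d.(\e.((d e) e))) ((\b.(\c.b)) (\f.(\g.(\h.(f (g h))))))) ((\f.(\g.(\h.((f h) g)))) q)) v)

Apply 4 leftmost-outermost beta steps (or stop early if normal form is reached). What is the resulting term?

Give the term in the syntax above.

Answer: (((\f.(\g.(\h.(f (g h))))) ((\f.(\g.(\h.((f h) g)))) q)) v)

Derivation:
Step 0: ((((\d.(\e.((d e) e))) ((\b.(\c.b)) (\f.(\g.(\h.(f (g h))))))) ((\f.(\g.(\h.((f h) g)))) q)) v)
Step 1: (((\e.((((\b.(\c.b)) (\f.(\g.(\h.(f (g h)))))) e) e)) ((\f.(\g.(\h.((f h) g)))) q)) v)
Step 2: (((((\b.(\c.b)) (\f.(\g.(\h.(f (g h)))))) ((\f.(\g.(\h.((f h) g)))) q)) ((\f.(\g.(\h.((f h) g)))) q)) v)
Step 3: ((((\c.(\f.(\g.(\h.(f (g h)))))) ((\f.(\g.(\h.((f h) g)))) q)) ((\f.(\g.(\h.((f h) g)))) q)) v)
Step 4: (((\f.(\g.(\h.(f (g h))))) ((\f.(\g.(\h.((f h) g)))) q)) v)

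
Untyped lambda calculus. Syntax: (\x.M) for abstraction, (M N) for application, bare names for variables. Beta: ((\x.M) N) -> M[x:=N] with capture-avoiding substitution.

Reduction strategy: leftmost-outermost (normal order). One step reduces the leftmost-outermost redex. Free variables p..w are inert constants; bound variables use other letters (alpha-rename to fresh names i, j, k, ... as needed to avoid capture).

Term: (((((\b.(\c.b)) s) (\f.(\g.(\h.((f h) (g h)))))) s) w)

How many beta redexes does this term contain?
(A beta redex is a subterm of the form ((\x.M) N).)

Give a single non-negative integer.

Answer: 1

Derivation:
Term: (((((\b.(\c.b)) s) (\f.(\g.(\h.((f h) (g h)))))) s) w)
  Redex: ((\b.(\c.b)) s)
Total redexes: 1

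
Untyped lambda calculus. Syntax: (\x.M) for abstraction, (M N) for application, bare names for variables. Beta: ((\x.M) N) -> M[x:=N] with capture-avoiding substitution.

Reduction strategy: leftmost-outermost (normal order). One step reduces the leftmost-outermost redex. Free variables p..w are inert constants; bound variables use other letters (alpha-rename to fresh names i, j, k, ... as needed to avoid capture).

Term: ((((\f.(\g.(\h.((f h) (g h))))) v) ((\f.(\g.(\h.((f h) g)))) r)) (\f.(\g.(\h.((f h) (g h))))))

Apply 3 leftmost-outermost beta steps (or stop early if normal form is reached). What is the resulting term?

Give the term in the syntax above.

Step 0: ((((\f.(\g.(\h.((f h) (g h))))) v) ((\f.(\g.(\h.((f h) g)))) r)) (\f.(\g.(\h.((f h) (g h))))))
Step 1: (((\g.(\h.((v h) (g h)))) ((\f.(\g.(\h.((f h) g)))) r)) (\f.(\g.(\h.((f h) (g h))))))
Step 2: ((\h.((v h) (((\f.(\g.(\h.((f h) g)))) r) h))) (\f.(\g.(\h.((f h) (g h))))))
Step 3: ((v (\f.(\g.(\h.((f h) (g h)))))) (((\f.(\g.(\h.((f h) g)))) r) (\f.(\g.(\h.((f h) (g h)))))))

Answer: ((v (\f.(\g.(\h.((f h) (g h)))))) (((\f.(\g.(\h.((f h) g)))) r) (\f.(\g.(\h.((f h) (g h)))))))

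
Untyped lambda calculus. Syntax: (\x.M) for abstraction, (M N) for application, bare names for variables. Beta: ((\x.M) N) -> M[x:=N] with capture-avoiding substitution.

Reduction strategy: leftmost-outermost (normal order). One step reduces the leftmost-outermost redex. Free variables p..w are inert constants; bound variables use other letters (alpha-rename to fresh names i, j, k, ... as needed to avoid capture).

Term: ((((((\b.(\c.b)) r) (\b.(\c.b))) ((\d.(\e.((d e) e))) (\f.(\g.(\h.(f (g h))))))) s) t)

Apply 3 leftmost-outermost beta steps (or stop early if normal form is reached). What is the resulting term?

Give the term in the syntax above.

Step 0: ((((((\b.(\c.b)) r) (\b.(\c.b))) ((\d.(\e.((d e) e))) (\f.(\g.(\h.(f (g h))))))) s) t)
Step 1: (((((\c.r) (\b.(\c.b))) ((\d.(\e.((d e) e))) (\f.(\g.(\h.(f (g h))))))) s) t)
Step 2: (((r ((\d.(\e.((d e) e))) (\f.(\g.(\h.(f (g h))))))) s) t)
Step 3: (((r (\e.(((\f.(\g.(\h.(f (g h))))) e) e))) s) t)

Answer: (((r (\e.(((\f.(\g.(\h.(f (g h))))) e) e))) s) t)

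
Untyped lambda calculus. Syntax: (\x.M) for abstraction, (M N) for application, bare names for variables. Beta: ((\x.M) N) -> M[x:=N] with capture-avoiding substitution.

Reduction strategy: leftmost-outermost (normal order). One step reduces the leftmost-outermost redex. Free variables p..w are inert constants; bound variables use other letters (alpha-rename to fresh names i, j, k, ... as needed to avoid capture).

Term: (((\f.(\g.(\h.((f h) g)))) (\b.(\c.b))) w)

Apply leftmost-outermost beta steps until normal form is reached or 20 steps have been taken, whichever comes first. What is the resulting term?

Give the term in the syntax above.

Step 0: (((\f.(\g.(\h.((f h) g)))) (\b.(\c.b))) w)
Step 1: ((\g.(\h.(((\b.(\c.b)) h) g))) w)
Step 2: (\h.(((\b.(\c.b)) h) w))
Step 3: (\h.((\c.h) w))
Step 4: (\h.h)

Answer: (\h.h)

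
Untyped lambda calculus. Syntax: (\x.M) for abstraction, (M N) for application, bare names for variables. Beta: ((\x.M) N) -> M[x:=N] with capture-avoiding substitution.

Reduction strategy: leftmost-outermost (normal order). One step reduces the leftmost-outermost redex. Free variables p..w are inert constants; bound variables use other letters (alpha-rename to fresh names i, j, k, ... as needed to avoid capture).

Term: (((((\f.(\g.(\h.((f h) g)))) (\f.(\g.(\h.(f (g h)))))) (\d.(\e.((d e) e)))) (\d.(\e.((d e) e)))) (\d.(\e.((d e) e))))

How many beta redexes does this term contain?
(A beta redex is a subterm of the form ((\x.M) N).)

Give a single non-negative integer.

Answer: 1

Derivation:
Term: (((((\f.(\g.(\h.((f h) g)))) (\f.(\g.(\h.(f (g h)))))) (\d.(\e.((d e) e)))) (\d.(\e.((d e) e)))) (\d.(\e.((d e) e))))
  Redex: ((\f.(\g.(\h.((f h) g)))) (\f.(\g.(\h.(f (g h))))))
Total redexes: 1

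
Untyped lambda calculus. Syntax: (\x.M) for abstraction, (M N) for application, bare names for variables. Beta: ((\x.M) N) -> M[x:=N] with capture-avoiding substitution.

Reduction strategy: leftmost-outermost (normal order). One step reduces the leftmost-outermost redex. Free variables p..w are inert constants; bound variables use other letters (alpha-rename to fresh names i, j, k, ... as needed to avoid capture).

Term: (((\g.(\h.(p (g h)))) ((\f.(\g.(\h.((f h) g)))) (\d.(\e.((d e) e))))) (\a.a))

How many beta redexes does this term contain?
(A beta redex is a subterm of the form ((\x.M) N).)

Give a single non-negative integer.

Answer: 2

Derivation:
Term: (((\g.(\h.(p (g h)))) ((\f.(\g.(\h.((f h) g)))) (\d.(\e.((d e) e))))) (\a.a))
  Redex: ((\g.(\h.(p (g h)))) ((\f.(\g.(\h.((f h) g)))) (\d.(\e.((d e) e)))))
  Redex: ((\f.(\g.(\h.((f h) g)))) (\d.(\e.((d e) e))))
Total redexes: 2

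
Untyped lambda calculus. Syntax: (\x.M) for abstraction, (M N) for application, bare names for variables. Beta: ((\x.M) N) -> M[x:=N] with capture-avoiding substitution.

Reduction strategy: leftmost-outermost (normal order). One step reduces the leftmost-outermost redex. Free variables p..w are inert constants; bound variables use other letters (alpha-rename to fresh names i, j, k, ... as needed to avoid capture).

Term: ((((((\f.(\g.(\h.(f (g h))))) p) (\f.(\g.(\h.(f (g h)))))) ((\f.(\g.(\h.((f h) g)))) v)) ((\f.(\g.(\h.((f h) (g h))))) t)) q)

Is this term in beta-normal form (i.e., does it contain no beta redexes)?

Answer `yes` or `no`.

Term: ((((((\f.(\g.(\h.(f (g h))))) p) (\f.(\g.(\h.(f (g h)))))) ((\f.(\g.(\h.((f h) g)))) v)) ((\f.(\g.(\h.((f h) (g h))))) t)) q)
Found 3 beta redex(es).

Answer: no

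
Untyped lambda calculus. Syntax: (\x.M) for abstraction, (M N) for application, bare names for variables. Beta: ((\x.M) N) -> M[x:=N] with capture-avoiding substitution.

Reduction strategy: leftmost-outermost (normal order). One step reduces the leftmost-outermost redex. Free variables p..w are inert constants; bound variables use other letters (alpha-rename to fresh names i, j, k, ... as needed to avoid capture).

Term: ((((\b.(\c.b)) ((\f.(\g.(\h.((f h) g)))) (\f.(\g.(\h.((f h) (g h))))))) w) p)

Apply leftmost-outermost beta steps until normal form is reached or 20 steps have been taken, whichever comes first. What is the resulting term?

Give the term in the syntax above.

Step 0: ((((\b.(\c.b)) ((\f.(\g.(\h.((f h) g)))) (\f.(\g.(\h.((f h) (g h))))))) w) p)
Step 1: (((\c.((\f.(\g.(\h.((f h) g)))) (\f.(\g.(\h.((f h) (g h))))))) w) p)
Step 2: (((\f.(\g.(\h.((f h) g)))) (\f.(\g.(\h.((f h) (g h)))))) p)
Step 3: ((\g.(\h.(((\f.(\g.(\h.((f h) (g h))))) h) g))) p)
Step 4: (\h.(((\f.(\g.(\h.((f h) (g h))))) h) p))
Step 5: (\h.((\g.(\i.((h i) (g i)))) p))
Step 6: (\h.(\i.((h i) (p i))))

Answer: (\h.(\i.((h i) (p i))))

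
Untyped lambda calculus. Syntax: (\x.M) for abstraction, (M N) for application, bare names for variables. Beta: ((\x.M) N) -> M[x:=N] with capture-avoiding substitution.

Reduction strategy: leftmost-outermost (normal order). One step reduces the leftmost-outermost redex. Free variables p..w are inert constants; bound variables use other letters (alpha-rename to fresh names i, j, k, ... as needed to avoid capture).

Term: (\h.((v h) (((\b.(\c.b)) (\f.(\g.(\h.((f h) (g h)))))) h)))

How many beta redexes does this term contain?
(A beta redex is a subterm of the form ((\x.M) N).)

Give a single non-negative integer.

Term: (\h.((v h) (((\b.(\c.b)) (\f.(\g.(\h.((f h) (g h)))))) h)))
  Redex: ((\b.(\c.b)) (\f.(\g.(\h.((f h) (g h))))))
Total redexes: 1

Answer: 1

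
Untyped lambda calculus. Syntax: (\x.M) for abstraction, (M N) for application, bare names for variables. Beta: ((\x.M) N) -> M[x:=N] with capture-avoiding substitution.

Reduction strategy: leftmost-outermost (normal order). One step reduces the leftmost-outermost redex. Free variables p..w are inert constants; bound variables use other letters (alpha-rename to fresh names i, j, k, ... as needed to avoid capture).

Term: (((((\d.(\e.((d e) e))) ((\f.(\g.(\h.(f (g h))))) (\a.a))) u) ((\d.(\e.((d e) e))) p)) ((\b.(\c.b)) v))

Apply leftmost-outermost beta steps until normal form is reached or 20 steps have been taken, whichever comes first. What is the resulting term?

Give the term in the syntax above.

Step 0: (((((\d.(\e.((d e) e))) ((\f.(\g.(\h.(f (g h))))) (\a.a))) u) ((\d.(\e.((d e) e))) p)) ((\b.(\c.b)) v))
Step 1: ((((\e.((((\f.(\g.(\h.(f (g h))))) (\a.a)) e) e)) u) ((\d.(\e.((d e) e))) p)) ((\b.(\c.b)) v))
Step 2: ((((((\f.(\g.(\h.(f (g h))))) (\a.a)) u) u) ((\d.(\e.((d e) e))) p)) ((\b.(\c.b)) v))
Step 3: (((((\g.(\h.((\a.a) (g h)))) u) u) ((\d.(\e.((d e) e))) p)) ((\b.(\c.b)) v))
Step 4: ((((\h.((\a.a) (u h))) u) ((\d.(\e.((d e) e))) p)) ((\b.(\c.b)) v))
Step 5: ((((\a.a) (u u)) ((\d.(\e.((d e) e))) p)) ((\b.(\c.b)) v))
Step 6: (((u u) ((\d.(\e.((d e) e))) p)) ((\b.(\c.b)) v))
Step 7: (((u u) (\e.((p e) e))) ((\b.(\c.b)) v))
Step 8: (((u u) (\e.((p e) e))) (\c.v))

Answer: (((u u) (\e.((p e) e))) (\c.v))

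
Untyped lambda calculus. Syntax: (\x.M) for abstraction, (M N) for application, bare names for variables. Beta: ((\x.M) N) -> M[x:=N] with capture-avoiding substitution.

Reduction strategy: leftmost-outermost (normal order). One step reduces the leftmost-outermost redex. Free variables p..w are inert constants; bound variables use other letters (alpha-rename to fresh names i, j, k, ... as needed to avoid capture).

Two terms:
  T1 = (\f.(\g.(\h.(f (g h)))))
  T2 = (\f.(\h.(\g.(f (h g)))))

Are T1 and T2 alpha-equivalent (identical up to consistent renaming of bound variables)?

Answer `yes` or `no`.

Term 1: (\f.(\g.(\h.(f (g h)))))
Term 2: (\f.(\h.(\g.(f (h g)))))
Alpha-equivalence: compare structure up to binder renaming.
Result: True

Answer: yes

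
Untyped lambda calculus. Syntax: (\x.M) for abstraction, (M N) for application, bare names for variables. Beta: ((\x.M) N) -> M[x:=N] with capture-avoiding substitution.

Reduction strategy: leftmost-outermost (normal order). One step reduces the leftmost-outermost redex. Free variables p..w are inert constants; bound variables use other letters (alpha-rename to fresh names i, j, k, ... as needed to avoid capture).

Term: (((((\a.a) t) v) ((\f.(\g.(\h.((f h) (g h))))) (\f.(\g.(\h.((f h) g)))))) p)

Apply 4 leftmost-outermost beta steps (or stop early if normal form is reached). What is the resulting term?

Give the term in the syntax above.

Answer: (((t v) (\g.(\h.(\i.((h i) (g h)))))) p)

Derivation:
Step 0: (((((\a.a) t) v) ((\f.(\g.(\h.((f h) (g h))))) (\f.(\g.(\h.((f h) g)))))) p)
Step 1: (((t v) ((\f.(\g.(\h.((f h) (g h))))) (\f.(\g.(\h.((f h) g)))))) p)
Step 2: (((t v) (\g.(\h.(((\f.(\g.(\h.((f h) g)))) h) (g h))))) p)
Step 3: (((t v) (\g.(\h.((\g.(\i.((h i) g))) (g h))))) p)
Step 4: (((t v) (\g.(\h.(\i.((h i) (g h)))))) p)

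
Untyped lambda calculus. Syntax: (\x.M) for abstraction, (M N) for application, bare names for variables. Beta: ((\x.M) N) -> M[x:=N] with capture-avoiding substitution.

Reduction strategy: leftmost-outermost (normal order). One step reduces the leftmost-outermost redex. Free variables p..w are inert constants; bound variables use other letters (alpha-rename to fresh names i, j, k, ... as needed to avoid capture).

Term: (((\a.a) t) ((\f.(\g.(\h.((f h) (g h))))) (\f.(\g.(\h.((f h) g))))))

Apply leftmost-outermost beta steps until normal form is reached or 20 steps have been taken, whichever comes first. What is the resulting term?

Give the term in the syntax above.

Answer: (t (\g.(\h.(\i.((h i) (g h))))))

Derivation:
Step 0: (((\a.a) t) ((\f.(\g.(\h.((f h) (g h))))) (\f.(\g.(\h.((f h) g))))))
Step 1: (t ((\f.(\g.(\h.((f h) (g h))))) (\f.(\g.(\h.((f h) g))))))
Step 2: (t (\g.(\h.(((\f.(\g.(\h.((f h) g)))) h) (g h)))))
Step 3: (t (\g.(\h.((\g.(\i.((h i) g))) (g h)))))
Step 4: (t (\g.(\h.(\i.((h i) (g h))))))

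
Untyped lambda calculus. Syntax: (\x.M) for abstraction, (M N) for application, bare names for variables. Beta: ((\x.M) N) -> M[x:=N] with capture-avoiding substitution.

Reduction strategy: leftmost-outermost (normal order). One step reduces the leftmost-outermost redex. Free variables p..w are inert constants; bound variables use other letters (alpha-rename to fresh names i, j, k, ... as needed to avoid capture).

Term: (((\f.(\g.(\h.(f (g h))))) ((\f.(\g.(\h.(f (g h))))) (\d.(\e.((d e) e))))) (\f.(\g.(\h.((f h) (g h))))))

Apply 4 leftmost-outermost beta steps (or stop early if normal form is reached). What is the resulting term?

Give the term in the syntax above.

Answer: (\h.(\i.((\d.(\e.((d e) e))) (((\f.(\g.(\h.((f h) (g h))))) h) i))))

Derivation:
Step 0: (((\f.(\g.(\h.(f (g h))))) ((\f.(\g.(\h.(f (g h))))) (\d.(\e.((d e) e))))) (\f.(\g.(\h.((f h) (g h))))))
Step 1: ((\g.(\h.(((\f.(\g.(\h.(f (g h))))) (\d.(\e.((d e) e)))) (g h)))) (\f.(\g.(\h.((f h) (g h))))))
Step 2: (\h.(((\f.(\g.(\h.(f (g h))))) (\d.(\e.((d e) e)))) ((\f.(\g.(\h.((f h) (g h))))) h)))
Step 3: (\h.((\g.(\h.((\d.(\e.((d e) e))) (g h)))) ((\f.(\g.(\h.((f h) (g h))))) h)))
Step 4: (\h.(\i.((\d.(\e.((d e) e))) (((\f.(\g.(\h.((f h) (g h))))) h) i))))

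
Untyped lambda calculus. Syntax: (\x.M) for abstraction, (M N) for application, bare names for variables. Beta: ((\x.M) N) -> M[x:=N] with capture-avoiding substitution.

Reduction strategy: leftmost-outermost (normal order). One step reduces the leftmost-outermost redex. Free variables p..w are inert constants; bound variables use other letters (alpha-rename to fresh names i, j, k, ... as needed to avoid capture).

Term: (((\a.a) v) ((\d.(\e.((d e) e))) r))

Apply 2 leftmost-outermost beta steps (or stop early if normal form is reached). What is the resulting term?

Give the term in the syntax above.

Answer: (v (\e.((r e) e)))

Derivation:
Step 0: (((\a.a) v) ((\d.(\e.((d e) e))) r))
Step 1: (v ((\d.(\e.((d e) e))) r))
Step 2: (v (\e.((r e) e)))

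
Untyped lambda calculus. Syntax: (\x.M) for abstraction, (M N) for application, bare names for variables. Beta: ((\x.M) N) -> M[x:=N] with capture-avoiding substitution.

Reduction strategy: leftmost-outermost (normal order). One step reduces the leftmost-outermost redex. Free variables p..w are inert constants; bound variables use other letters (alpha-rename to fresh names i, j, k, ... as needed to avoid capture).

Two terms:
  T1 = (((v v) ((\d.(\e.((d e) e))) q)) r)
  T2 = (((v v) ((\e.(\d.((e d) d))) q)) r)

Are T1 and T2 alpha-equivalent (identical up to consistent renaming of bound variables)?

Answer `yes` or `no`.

Answer: yes

Derivation:
Term 1: (((v v) ((\d.(\e.((d e) e))) q)) r)
Term 2: (((v v) ((\e.(\d.((e d) d))) q)) r)
Alpha-equivalence: compare structure up to binder renaming.
Result: True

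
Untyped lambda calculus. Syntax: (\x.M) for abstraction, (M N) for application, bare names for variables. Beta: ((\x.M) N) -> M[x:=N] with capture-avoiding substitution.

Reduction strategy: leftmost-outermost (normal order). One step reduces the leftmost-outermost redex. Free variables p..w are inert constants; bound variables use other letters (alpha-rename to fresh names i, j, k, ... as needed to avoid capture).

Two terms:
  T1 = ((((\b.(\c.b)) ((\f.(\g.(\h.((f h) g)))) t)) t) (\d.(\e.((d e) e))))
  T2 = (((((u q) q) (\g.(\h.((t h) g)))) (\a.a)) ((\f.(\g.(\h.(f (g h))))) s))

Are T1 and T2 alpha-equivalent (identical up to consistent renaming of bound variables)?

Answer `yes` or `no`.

Answer: no

Derivation:
Term 1: ((((\b.(\c.b)) ((\f.(\g.(\h.((f h) g)))) t)) t) (\d.(\e.((d e) e))))
Term 2: (((((u q) q) (\g.(\h.((t h) g)))) (\a.a)) ((\f.(\g.(\h.(f (g h))))) s))
Alpha-equivalence: compare structure up to binder renaming.
Result: False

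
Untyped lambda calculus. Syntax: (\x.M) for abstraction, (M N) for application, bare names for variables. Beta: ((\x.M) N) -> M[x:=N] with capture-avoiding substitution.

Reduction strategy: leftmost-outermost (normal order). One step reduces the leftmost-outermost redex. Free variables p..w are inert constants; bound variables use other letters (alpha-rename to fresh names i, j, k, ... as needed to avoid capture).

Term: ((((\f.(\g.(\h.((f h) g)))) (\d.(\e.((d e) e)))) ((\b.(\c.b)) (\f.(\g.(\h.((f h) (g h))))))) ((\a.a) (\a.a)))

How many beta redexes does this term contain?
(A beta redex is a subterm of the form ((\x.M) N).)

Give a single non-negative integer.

Answer: 3

Derivation:
Term: ((((\f.(\g.(\h.((f h) g)))) (\d.(\e.((d e) e)))) ((\b.(\c.b)) (\f.(\g.(\h.((f h) (g h))))))) ((\a.a) (\a.a)))
  Redex: ((\f.(\g.(\h.((f h) g)))) (\d.(\e.((d e) e))))
  Redex: ((\b.(\c.b)) (\f.(\g.(\h.((f h) (g h))))))
  Redex: ((\a.a) (\a.a))
Total redexes: 3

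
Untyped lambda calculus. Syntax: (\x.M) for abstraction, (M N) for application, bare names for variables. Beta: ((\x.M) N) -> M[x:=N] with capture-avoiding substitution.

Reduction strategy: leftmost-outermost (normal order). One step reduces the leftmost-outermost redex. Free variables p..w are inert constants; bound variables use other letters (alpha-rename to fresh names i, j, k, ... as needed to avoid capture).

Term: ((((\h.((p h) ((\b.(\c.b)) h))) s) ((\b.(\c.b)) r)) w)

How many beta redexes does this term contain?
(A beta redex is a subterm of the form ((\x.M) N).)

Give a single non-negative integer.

Answer: 3

Derivation:
Term: ((((\h.((p h) ((\b.(\c.b)) h))) s) ((\b.(\c.b)) r)) w)
  Redex: ((\h.((p h) ((\b.(\c.b)) h))) s)
  Redex: ((\b.(\c.b)) h)
  Redex: ((\b.(\c.b)) r)
Total redexes: 3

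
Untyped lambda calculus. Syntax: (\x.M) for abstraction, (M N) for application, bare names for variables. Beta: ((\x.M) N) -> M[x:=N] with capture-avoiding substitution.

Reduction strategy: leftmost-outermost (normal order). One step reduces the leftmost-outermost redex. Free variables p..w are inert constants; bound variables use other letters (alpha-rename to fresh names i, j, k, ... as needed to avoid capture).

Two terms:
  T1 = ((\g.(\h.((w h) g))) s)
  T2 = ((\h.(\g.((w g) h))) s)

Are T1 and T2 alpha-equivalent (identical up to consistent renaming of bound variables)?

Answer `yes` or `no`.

Term 1: ((\g.(\h.((w h) g))) s)
Term 2: ((\h.(\g.((w g) h))) s)
Alpha-equivalence: compare structure up to binder renaming.
Result: True

Answer: yes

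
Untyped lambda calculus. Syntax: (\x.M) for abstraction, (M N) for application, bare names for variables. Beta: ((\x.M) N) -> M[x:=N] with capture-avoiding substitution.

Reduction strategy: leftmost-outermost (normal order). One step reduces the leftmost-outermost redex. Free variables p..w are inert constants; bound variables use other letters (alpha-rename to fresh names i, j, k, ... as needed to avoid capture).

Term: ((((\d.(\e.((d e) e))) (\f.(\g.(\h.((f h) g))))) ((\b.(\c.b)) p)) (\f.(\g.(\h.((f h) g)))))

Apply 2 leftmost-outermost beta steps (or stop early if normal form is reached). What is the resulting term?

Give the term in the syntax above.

Answer: ((((\f.(\g.(\h.((f h) g)))) ((\b.(\c.b)) p)) ((\b.(\c.b)) p)) (\f.(\g.(\h.((f h) g)))))

Derivation:
Step 0: ((((\d.(\e.((d e) e))) (\f.(\g.(\h.((f h) g))))) ((\b.(\c.b)) p)) (\f.(\g.(\h.((f h) g)))))
Step 1: (((\e.(((\f.(\g.(\h.((f h) g)))) e) e)) ((\b.(\c.b)) p)) (\f.(\g.(\h.((f h) g)))))
Step 2: ((((\f.(\g.(\h.((f h) g)))) ((\b.(\c.b)) p)) ((\b.(\c.b)) p)) (\f.(\g.(\h.((f h) g)))))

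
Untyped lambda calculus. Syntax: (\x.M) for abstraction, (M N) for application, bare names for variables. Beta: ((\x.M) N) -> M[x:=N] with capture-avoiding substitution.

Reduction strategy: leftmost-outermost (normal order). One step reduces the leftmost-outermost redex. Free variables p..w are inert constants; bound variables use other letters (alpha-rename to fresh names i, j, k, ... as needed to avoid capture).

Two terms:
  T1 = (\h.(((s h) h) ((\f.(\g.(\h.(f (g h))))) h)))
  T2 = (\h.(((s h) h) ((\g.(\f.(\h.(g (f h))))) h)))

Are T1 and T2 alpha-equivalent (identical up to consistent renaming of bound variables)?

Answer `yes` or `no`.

Answer: yes

Derivation:
Term 1: (\h.(((s h) h) ((\f.(\g.(\h.(f (g h))))) h)))
Term 2: (\h.(((s h) h) ((\g.(\f.(\h.(g (f h))))) h)))
Alpha-equivalence: compare structure up to binder renaming.
Result: True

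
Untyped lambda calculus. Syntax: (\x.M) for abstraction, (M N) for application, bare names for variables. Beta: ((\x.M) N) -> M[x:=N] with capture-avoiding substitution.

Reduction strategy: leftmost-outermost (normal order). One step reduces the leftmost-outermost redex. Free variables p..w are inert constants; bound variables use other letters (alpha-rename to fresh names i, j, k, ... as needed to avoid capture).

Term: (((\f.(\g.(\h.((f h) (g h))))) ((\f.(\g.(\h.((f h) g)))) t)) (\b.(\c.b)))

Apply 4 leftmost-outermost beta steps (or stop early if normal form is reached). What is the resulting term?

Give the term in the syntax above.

Answer: (\h.((\i.((t i) h)) ((\b.(\c.b)) h)))

Derivation:
Step 0: (((\f.(\g.(\h.((f h) (g h))))) ((\f.(\g.(\h.((f h) g)))) t)) (\b.(\c.b)))
Step 1: ((\g.(\h.((((\f.(\g.(\h.((f h) g)))) t) h) (g h)))) (\b.(\c.b)))
Step 2: (\h.((((\f.(\g.(\h.((f h) g)))) t) h) ((\b.(\c.b)) h)))
Step 3: (\h.(((\g.(\h.((t h) g))) h) ((\b.(\c.b)) h)))
Step 4: (\h.((\i.((t i) h)) ((\b.(\c.b)) h)))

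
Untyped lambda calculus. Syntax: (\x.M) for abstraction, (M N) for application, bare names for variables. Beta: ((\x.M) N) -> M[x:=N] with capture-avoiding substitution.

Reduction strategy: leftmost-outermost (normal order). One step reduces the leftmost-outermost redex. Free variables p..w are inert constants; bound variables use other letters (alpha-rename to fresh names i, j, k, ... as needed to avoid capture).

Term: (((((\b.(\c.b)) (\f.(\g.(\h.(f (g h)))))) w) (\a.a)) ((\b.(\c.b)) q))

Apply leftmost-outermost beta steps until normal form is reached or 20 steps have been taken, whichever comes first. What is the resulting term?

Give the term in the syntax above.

Answer: (\h.q)

Derivation:
Step 0: (((((\b.(\c.b)) (\f.(\g.(\h.(f (g h)))))) w) (\a.a)) ((\b.(\c.b)) q))
Step 1: ((((\c.(\f.(\g.(\h.(f (g h)))))) w) (\a.a)) ((\b.(\c.b)) q))
Step 2: (((\f.(\g.(\h.(f (g h))))) (\a.a)) ((\b.(\c.b)) q))
Step 3: ((\g.(\h.((\a.a) (g h)))) ((\b.(\c.b)) q))
Step 4: (\h.((\a.a) (((\b.(\c.b)) q) h)))
Step 5: (\h.(((\b.(\c.b)) q) h))
Step 6: (\h.((\c.q) h))
Step 7: (\h.q)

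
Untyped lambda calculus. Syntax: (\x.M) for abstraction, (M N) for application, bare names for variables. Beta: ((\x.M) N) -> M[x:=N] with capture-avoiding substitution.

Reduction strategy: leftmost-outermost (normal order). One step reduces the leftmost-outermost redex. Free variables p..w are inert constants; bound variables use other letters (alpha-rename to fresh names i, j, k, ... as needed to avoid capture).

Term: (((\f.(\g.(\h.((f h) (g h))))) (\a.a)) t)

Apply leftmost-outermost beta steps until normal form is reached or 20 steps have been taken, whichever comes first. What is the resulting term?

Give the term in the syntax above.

Answer: (\h.(h (t h)))

Derivation:
Step 0: (((\f.(\g.(\h.((f h) (g h))))) (\a.a)) t)
Step 1: ((\g.(\h.(((\a.a) h) (g h)))) t)
Step 2: (\h.(((\a.a) h) (t h)))
Step 3: (\h.(h (t h)))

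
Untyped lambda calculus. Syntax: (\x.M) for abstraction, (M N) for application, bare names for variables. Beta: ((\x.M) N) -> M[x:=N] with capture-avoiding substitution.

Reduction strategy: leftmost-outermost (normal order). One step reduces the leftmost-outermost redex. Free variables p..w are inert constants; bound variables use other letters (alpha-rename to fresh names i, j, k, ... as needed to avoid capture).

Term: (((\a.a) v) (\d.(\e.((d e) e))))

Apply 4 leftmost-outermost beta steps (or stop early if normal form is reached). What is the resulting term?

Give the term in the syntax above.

Step 0: (((\a.a) v) (\d.(\e.((d e) e))))
Step 1: (v (\d.(\e.((d e) e))))
Step 2: (normal form reached)

Answer: (v (\d.(\e.((d e) e))))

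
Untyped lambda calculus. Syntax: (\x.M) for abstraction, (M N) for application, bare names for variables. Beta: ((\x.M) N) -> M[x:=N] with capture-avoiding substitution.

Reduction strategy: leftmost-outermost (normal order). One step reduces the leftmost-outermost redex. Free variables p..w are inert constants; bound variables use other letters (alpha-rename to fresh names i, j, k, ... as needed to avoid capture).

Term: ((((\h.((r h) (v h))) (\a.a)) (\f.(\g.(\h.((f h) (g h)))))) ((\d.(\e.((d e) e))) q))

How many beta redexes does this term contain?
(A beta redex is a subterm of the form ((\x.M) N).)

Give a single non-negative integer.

Term: ((((\h.((r h) (v h))) (\a.a)) (\f.(\g.(\h.((f h) (g h)))))) ((\d.(\e.((d e) e))) q))
  Redex: ((\h.((r h) (v h))) (\a.a))
  Redex: ((\d.(\e.((d e) e))) q)
Total redexes: 2

Answer: 2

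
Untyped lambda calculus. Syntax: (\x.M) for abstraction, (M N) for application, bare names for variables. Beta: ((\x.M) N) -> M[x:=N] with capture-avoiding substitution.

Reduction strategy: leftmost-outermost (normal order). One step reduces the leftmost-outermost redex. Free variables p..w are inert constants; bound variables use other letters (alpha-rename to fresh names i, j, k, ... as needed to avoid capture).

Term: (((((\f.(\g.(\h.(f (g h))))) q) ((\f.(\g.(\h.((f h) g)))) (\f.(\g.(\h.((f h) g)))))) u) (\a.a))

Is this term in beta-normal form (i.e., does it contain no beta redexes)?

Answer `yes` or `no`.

Answer: no

Derivation:
Term: (((((\f.(\g.(\h.(f (g h))))) q) ((\f.(\g.(\h.((f h) g)))) (\f.(\g.(\h.((f h) g)))))) u) (\a.a))
Found 2 beta redex(es).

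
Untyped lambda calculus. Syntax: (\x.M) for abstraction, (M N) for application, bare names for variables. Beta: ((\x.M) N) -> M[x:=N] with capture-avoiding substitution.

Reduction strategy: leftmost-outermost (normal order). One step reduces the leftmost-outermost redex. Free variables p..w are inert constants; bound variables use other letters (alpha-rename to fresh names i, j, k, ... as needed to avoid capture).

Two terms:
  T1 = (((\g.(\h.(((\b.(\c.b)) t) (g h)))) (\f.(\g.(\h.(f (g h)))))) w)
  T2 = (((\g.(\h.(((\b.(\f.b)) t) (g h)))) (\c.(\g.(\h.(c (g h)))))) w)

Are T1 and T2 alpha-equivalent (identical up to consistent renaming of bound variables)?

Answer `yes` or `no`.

Term 1: (((\g.(\h.(((\b.(\c.b)) t) (g h)))) (\f.(\g.(\h.(f (g h)))))) w)
Term 2: (((\g.(\h.(((\b.(\f.b)) t) (g h)))) (\c.(\g.(\h.(c (g h)))))) w)
Alpha-equivalence: compare structure up to binder renaming.
Result: True

Answer: yes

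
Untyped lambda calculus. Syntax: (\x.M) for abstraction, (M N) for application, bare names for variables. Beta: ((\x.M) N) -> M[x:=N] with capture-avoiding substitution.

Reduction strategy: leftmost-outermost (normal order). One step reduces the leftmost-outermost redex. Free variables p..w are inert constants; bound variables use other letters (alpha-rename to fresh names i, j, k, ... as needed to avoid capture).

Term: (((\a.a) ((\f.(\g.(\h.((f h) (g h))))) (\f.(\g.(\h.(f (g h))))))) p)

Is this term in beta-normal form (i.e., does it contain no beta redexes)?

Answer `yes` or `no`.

Term: (((\a.a) ((\f.(\g.(\h.((f h) (g h))))) (\f.(\g.(\h.(f (g h))))))) p)
Found 2 beta redex(es).

Answer: no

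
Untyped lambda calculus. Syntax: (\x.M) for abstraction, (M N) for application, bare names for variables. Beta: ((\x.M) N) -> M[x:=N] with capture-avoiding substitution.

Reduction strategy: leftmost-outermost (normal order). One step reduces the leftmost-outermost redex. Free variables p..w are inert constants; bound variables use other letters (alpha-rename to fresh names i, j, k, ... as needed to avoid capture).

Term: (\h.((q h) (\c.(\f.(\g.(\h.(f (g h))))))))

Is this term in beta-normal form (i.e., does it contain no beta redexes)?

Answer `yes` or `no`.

Answer: yes

Derivation:
Term: (\h.((q h) (\c.(\f.(\g.(\h.(f (g h))))))))
No beta redexes found.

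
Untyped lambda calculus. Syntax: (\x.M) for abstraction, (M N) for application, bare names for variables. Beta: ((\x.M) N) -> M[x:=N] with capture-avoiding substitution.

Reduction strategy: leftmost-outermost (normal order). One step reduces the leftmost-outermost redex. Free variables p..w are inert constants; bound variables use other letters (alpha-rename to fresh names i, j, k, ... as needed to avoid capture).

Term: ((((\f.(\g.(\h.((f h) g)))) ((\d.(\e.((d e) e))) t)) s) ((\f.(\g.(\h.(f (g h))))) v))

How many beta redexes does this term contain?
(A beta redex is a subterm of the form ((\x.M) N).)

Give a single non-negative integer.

Answer: 3

Derivation:
Term: ((((\f.(\g.(\h.((f h) g)))) ((\d.(\e.((d e) e))) t)) s) ((\f.(\g.(\h.(f (g h))))) v))
  Redex: ((\f.(\g.(\h.((f h) g)))) ((\d.(\e.((d e) e))) t))
  Redex: ((\d.(\e.((d e) e))) t)
  Redex: ((\f.(\g.(\h.(f (g h))))) v)
Total redexes: 3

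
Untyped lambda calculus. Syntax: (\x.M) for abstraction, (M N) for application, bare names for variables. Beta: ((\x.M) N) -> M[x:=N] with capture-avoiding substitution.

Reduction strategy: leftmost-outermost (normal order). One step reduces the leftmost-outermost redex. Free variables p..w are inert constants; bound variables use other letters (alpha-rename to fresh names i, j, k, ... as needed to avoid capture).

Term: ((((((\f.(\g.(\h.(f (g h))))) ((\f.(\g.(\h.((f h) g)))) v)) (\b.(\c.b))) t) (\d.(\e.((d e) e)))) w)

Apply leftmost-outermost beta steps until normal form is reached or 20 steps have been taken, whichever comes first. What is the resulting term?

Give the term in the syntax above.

Answer: (((v (\d.(\e.((d e) e)))) (\c.t)) w)

Derivation:
Step 0: ((((((\f.(\g.(\h.(f (g h))))) ((\f.(\g.(\h.((f h) g)))) v)) (\b.(\c.b))) t) (\d.(\e.((d e) e)))) w)
Step 1: (((((\g.(\h.(((\f.(\g.(\h.((f h) g)))) v) (g h)))) (\b.(\c.b))) t) (\d.(\e.((d e) e)))) w)
Step 2: ((((\h.(((\f.(\g.(\h.((f h) g)))) v) ((\b.(\c.b)) h))) t) (\d.(\e.((d e) e)))) w)
Step 3: (((((\f.(\g.(\h.((f h) g)))) v) ((\b.(\c.b)) t)) (\d.(\e.((d e) e)))) w)
Step 4: ((((\g.(\h.((v h) g))) ((\b.(\c.b)) t)) (\d.(\e.((d e) e)))) w)
Step 5: (((\h.((v h) ((\b.(\c.b)) t))) (\d.(\e.((d e) e)))) w)
Step 6: (((v (\d.(\e.((d e) e)))) ((\b.(\c.b)) t)) w)
Step 7: (((v (\d.(\e.((d e) e)))) (\c.t)) w)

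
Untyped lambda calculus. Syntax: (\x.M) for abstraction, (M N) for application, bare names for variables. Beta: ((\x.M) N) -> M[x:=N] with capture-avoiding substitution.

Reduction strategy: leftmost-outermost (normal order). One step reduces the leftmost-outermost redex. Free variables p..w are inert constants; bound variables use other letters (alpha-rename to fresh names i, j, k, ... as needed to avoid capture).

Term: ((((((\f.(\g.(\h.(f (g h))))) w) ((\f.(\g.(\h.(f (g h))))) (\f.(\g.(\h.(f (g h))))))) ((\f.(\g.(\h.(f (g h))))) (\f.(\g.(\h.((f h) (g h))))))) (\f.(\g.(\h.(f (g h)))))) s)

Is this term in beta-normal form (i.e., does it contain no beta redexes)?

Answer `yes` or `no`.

Answer: no

Derivation:
Term: ((((((\f.(\g.(\h.(f (g h))))) w) ((\f.(\g.(\h.(f (g h))))) (\f.(\g.(\h.(f (g h))))))) ((\f.(\g.(\h.(f (g h))))) (\f.(\g.(\h.((f h) (g h))))))) (\f.(\g.(\h.(f (g h)))))) s)
Found 3 beta redex(es).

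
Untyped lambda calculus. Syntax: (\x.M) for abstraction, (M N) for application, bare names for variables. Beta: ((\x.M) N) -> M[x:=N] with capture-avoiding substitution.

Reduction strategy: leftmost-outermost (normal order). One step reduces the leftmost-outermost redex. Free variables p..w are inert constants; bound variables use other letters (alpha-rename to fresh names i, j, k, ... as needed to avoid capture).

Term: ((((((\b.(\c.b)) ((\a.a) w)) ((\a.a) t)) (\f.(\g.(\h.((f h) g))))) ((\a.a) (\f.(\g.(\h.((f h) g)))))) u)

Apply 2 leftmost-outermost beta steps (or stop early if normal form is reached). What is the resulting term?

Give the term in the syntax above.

Step 0: ((((((\b.(\c.b)) ((\a.a) w)) ((\a.a) t)) (\f.(\g.(\h.((f h) g))))) ((\a.a) (\f.(\g.(\h.((f h) g)))))) u)
Step 1: (((((\c.((\a.a) w)) ((\a.a) t)) (\f.(\g.(\h.((f h) g))))) ((\a.a) (\f.(\g.(\h.((f h) g)))))) u)
Step 2: (((((\a.a) w) (\f.(\g.(\h.((f h) g))))) ((\a.a) (\f.(\g.(\h.((f h) g)))))) u)

Answer: (((((\a.a) w) (\f.(\g.(\h.((f h) g))))) ((\a.a) (\f.(\g.(\h.((f h) g)))))) u)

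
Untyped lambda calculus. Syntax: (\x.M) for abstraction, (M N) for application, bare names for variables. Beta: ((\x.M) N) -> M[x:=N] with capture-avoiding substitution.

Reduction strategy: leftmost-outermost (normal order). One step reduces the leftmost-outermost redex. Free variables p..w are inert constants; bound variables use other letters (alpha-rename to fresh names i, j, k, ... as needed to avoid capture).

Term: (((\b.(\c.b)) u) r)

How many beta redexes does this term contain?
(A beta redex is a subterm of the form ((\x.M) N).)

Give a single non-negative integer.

Term: (((\b.(\c.b)) u) r)
  Redex: ((\b.(\c.b)) u)
Total redexes: 1

Answer: 1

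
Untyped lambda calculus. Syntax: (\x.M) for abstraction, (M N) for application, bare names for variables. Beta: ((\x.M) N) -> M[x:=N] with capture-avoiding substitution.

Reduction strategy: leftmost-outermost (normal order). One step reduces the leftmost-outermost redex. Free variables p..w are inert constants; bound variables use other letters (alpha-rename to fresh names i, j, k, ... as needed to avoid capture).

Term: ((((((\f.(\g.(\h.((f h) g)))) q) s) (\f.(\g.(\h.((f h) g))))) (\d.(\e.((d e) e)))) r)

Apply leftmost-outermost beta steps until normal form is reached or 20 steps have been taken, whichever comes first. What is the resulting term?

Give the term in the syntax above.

Answer: ((((q (\f.(\g.(\h.((f h) g))))) s) (\d.(\e.((d e) e)))) r)

Derivation:
Step 0: ((((((\f.(\g.(\h.((f h) g)))) q) s) (\f.(\g.(\h.((f h) g))))) (\d.(\e.((d e) e)))) r)
Step 1: (((((\g.(\h.((q h) g))) s) (\f.(\g.(\h.((f h) g))))) (\d.(\e.((d e) e)))) r)
Step 2: ((((\h.((q h) s)) (\f.(\g.(\h.((f h) g))))) (\d.(\e.((d e) e)))) r)
Step 3: ((((q (\f.(\g.(\h.((f h) g))))) s) (\d.(\e.((d e) e)))) r)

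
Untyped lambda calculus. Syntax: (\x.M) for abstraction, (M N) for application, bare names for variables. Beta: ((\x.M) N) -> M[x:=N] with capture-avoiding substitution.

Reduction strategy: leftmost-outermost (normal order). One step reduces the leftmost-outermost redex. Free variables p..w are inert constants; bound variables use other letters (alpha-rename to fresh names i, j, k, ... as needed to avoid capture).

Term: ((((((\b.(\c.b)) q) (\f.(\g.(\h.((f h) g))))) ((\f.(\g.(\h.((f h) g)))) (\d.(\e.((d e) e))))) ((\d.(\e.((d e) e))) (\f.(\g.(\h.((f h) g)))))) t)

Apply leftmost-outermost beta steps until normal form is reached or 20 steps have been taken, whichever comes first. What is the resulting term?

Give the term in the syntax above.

Answer: (((q (\g.(\h.((h g) g)))) (\e.(\h.((e h) e)))) t)

Derivation:
Step 0: ((((((\b.(\c.b)) q) (\f.(\g.(\h.((f h) g))))) ((\f.(\g.(\h.((f h) g)))) (\d.(\e.((d e) e))))) ((\d.(\e.((d e) e))) (\f.(\g.(\h.((f h) g)))))) t)
Step 1: (((((\c.q) (\f.(\g.(\h.((f h) g))))) ((\f.(\g.(\h.((f h) g)))) (\d.(\e.((d e) e))))) ((\d.(\e.((d e) e))) (\f.(\g.(\h.((f h) g)))))) t)
Step 2: (((q ((\f.(\g.(\h.((f h) g)))) (\d.(\e.((d e) e))))) ((\d.(\e.((d e) e))) (\f.(\g.(\h.((f h) g)))))) t)
Step 3: (((q (\g.(\h.(((\d.(\e.((d e) e))) h) g)))) ((\d.(\e.((d e) e))) (\f.(\g.(\h.((f h) g)))))) t)
Step 4: (((q (\g.(\h.((\e.((h e) e)) g)))) ((\d.(\e.((d e) e))) (\f.(\g.(\h.((f h) g)))))) t)
Step 5: (((q (\g.(\h.((h g) g)))) ((\d.(\e.((d e) e))) (\f.(\g.(\h.((f h) g)))))) t)
Step 6: (((q (\g.(\h.((h g) g)))) (\e.(((\f.(\g.(\h.((f h) g)))) e) e))) t)
Step 7: (((q (\g.(\h.((h g) g)))) (\e.((\g.(\h.((e h) g))) e))) t)
Step 8: (((q (\g.(\h.((h g) g)))) (\e.(\h.((e h) e)))) t)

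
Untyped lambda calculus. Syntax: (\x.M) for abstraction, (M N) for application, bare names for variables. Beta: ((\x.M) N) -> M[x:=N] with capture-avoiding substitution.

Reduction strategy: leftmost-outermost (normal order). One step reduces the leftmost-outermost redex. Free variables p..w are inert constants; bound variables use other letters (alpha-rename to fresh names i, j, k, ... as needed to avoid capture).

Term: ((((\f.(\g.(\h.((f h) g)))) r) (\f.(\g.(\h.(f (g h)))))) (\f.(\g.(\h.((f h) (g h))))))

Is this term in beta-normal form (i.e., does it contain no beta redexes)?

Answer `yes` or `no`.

Answer: no

Derivation:
Term: ((((\f.(\g.(\h.((f h) g)))) r) (\f.(\g.(\h.(f (g h)))))) (\f.(\g.(\h.((f h) (g h))))))
Found 1 beta redex(es).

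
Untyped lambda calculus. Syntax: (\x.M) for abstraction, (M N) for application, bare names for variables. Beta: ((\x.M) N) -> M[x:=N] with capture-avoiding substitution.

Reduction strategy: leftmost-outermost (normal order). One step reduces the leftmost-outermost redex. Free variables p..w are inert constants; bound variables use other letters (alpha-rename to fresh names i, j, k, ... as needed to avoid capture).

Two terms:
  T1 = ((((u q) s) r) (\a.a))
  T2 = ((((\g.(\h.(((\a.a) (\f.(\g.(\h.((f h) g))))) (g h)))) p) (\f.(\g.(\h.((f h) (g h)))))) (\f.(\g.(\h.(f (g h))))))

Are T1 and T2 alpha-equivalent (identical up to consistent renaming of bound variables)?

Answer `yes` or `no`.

Term 1: ((((u q) s) r) (\a.a))
Term 2: ((((\g.(\h.(((\a.a) (\f.(\g.(\h.((f h) g))))) (g h)))) p) (\f.(\g.(\h.((f h) (g h)))))) (\f.(\g.(\h.(f (g h))))))
Alpha-equivalence: compare structure up to binder renaming.
Result: False

Answer: no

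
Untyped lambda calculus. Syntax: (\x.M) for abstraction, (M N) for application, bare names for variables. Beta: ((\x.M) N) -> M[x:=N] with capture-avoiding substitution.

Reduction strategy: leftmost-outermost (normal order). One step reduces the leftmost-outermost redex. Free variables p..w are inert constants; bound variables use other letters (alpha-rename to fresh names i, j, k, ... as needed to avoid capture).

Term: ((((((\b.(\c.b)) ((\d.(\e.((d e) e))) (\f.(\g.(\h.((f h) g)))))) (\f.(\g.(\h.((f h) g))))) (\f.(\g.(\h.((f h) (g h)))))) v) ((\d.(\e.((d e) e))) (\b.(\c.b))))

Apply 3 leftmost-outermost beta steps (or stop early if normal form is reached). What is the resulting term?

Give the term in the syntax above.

Answer: ((((\e.(((\f.(\g.(\h.((f h) g)))) e) e)) (\f.(\g.(\h.((f h) (g h)))))) v) ((\d.(\e.((d e) e))) (\b.(\c.b))))

Derivation:
Step 0: ((((((\b.(\c.b)) ((\d.(\e.((d e) e))) (\f.(\g.(\h.((f h) g)))))) (\f.(\g.(\h.((f h) g))))) (\f.(\g.(\h.((f h) (g h)))))) v) ((\d.(\e.((d e) e))) (\b.(\c.b))))
Step 1: (((((\c.((\d.(\e.((d e) e))) (\f.(\g.(\h.((f h) g)))))) (\f.(\g.(\h.((f h) g))))) (\f.(\g.(\h.((f h) (g h)))))) v) ((\d.(\e.((d e) e))) (\b.(\c.b))))
Step 2: (((((\d.(\e.((d e) e))) (\f.(\g.(\h.((f h) g))))) (\f.(\g.(\h.((f h) (g h)))))) v) ((\d.(\e.((d e) e))) (\b.(\c.b))))
Step 3: ((((\e.(((\f.(\g.(\h.((f h) g)))) e) e)) (\f.(\g.(\h.((f h) (g h)))))) v) ((\d.(\e.((d e) e))) (\b.(\c.b))))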